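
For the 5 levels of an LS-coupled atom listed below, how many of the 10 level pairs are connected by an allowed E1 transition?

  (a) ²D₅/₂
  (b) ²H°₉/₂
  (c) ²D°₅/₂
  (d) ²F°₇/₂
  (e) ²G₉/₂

4

(a)–(b): forbidden (ΔL, ΔJ).
(a)–(c): allowed.
(a)–(d): allowed.
(a)–(e): forbidden (parity, ΔL, ΔJ).
(b)–(c): forbidden (parity, ΔL, ΔJ).
(b)–(d): forbidden (parity, ΔL).
(b)–(e): allowed.
(c)–(d): forbidden (parity).
(c)–(e): forbidden (ΔL, ΔJ).
(d)–(e): allowed.
Allowed pairs: 4 of 10.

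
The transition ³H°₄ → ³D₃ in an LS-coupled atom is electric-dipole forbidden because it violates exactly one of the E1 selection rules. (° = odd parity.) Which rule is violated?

the ΔL = 0, ±1 rule

Initial level: S=1, L=5, J=4, parity odd. Final level: S=1, L=2, J=3, parity even.
ΔL = 0, ±1 (not L=0↔0): L: 5 → 2, ΔL = -3 — fails.
ΔJ = 0, ±1 (not J=0↔0): J: 4 → 3, ΔJ = -1 — ok.
Parity must change: odd → even — ok.
ΔS = 0: S: 1 → 1 — ok.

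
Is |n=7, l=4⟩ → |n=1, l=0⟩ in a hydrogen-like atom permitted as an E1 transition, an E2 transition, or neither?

neither

Δl = 0 − 4 = -4; l_i + l_f = 4.
E1 (Δl = ±1): not satisfied.
E2 (Δl = 0,±2, l_i+l_f ≥ 2): not satisfied.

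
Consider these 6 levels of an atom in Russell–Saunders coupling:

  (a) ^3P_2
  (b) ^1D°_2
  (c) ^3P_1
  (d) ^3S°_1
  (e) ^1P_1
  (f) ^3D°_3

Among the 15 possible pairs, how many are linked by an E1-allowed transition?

(a)–(b): forbidden (ΔS).
(a)–(c): forbidden (parity).
(a)–(d): allowed.
(a)–(e): forbidden (parity, ΔS).
(a)–(f): allowed.
(b)–(c): forbidden (ΔS).
(b)–(d): forbidden (parity, ΔS, ΔL).
(b)–(e): allowed.
(b)–(f): forbidden (parity, ΔS).
(c)–(d): allowed.
(c)–(e): forbidden (parity, ΔS).
(c)–(f): forbidden (ΔJ).
(d)–(e): forbidden (ΔS).
(d)–(f): forbidden (parity, ΔL, ΔJ).
(e)–(f): forbidden (ΔS, ΔJ).
Allowed pairs: 4 of 15.

4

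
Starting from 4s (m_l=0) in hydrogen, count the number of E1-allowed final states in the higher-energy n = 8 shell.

E1 requires Δl = ±1, so l_f ∈ {-1, 1}; with 0 ≤ l_f ≤ n_f−1 = 7, the allowed l_f values are {1}.
For l_f = 1: m_f ∈ {m_i−1, m_i, m_i+1} ∩ [−1, 1] = {-1, 0, 1} → 3 states.
Total: 3.

3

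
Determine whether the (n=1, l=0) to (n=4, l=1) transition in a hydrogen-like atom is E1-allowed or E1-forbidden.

Δl = 1 − 0 = +1; the E1 rule Δl = ±1 is ✓.
All E1 selection rules are satisfied.

allowed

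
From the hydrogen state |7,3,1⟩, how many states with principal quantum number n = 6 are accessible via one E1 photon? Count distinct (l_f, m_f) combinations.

E1 requires Δl = ±1, so l_f ∈ {2, 4}; with 0 ≤ l_f ≤ n_f−1 = 5, the allowed l_f values are {2, 4}.
For l_f = 2: m_f ∈ {m_i−1, m_i, m_i+1} ∩ [−2, 2] = {0, 1, 2} → 3 states.
For l_f = 4: m_f ∈ {m_i−1, m_i, m_i+1} ∩ [−4, 4] = {0, 1, 2} → 3 states.
Total: 6.

6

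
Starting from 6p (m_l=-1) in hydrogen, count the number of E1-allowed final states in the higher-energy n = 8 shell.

E1 requires Δl = ±1, so l_f ∈ {0, 2}; with 0 ≤ l_f ≤ n_f−1 = 7, the allowed l_f values are {0, 2}.
For l_f = 0: m_f ∈ {m_i−1, m_i, m_i+1} ∩ [−0, 0] = {0} → 1 state.
For l_f = 2: m_f ∈ {m_i−1, m_i, m_i+1} ∩ [−2, 2] = {-2, -1, 0} → 3 states.
Total: 4.

4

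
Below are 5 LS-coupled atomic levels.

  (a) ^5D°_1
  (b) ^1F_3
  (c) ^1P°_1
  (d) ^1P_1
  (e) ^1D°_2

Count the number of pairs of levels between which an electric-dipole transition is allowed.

3

(a)–(b): forbidden (ΔS, ΔJ).
(a)–(c): forbidden (parity, ΔS).
(a)–(d): forbidden (ΔS).
(a)–(e): forbidden (parity, ΔS).
(b)–(c): forbidden (ΔL, ΔJ).
(b)–(d): forbidden (parity, ΔL, ΔJ).
(b)–(e): allowed.
(c)–(d): allowed.
(c)–(e): forbidden (parity).
(d)–(e): allowed.
Allowed pairs: 3 of 10.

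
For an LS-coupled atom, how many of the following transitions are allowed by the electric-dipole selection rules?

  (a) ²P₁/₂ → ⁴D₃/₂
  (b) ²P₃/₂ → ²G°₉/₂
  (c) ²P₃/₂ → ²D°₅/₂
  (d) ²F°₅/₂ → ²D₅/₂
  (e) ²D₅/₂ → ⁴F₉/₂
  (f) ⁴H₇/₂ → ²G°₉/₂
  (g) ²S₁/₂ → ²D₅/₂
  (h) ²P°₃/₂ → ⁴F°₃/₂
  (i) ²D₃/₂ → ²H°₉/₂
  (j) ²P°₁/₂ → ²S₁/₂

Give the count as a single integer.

3

(a) forbidden (parity, ΔS fail)
(b) forbidden (ΔL, ΔJ fail)
(c) allowed
(d) allowed
(e) forbidden (parity, ΔS, ΔJ fail)
(f) forbidden (ΔS fails)
(g) forbidden (parity, ΔL, ΔJ fail)
(h) forbidden (parity, ΔS, ΔL fail)
(i) forbidden (ΔL, ΔJ fail)
(j) allowed
Total allowed: 3 of 10.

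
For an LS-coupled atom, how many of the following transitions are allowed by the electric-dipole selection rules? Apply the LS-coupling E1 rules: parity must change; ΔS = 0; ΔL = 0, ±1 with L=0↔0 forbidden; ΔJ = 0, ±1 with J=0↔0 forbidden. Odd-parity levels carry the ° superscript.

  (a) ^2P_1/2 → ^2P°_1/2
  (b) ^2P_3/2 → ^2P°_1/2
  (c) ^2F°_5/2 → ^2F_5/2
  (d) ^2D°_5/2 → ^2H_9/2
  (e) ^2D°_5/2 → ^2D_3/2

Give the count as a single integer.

(a) allowed
(b) allowed
(c) allowed
(d) forbidden (ΔL, ΔJ fail)
(e) allowed
Total allowed: 4 of 5.

4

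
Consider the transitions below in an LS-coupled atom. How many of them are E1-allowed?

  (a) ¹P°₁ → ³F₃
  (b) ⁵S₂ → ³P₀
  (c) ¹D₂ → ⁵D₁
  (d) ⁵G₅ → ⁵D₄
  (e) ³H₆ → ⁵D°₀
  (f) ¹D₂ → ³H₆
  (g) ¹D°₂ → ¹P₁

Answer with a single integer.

1

(a) forbidden (ΔS, ΔL, ΔJ fail)
(b) forbidden (parity, ΔS, ΔJ fail)
(c) forbidden (parity, ΔS fail)
(d) forbidden (parity, ΔL fail)
(e) forbidden (ΔS, ΔL, ΔJ fail)
(f) forbidden (parity, ΔS, ΔL, ΔJ fail)
(g) allowed
Total allowed: 1 of 7.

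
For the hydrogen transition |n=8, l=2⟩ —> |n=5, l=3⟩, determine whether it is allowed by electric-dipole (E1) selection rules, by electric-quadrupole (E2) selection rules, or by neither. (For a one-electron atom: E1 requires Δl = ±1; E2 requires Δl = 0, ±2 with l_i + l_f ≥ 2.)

Δl = 3 − 2 = +1; l_i + l_f = 5.
E1 (Δl = ±1): satisfied.
E2 (Δl = 0,±2, l_i+l_f ≥ 2): not satisfied.

E1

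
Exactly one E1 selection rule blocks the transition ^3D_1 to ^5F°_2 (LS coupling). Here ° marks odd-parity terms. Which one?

Initial level: S=1, L=2, J=1, parity even. Final level: S=2, L=3, J=2, parity odd.
Parity must change: even → odd — ok.
ΔS = 0: S: 1 → 2 — fails.
ΔL = 0, ±1 (not L=0↔0): L: 2 → 3, ΔL = +1 — ok.
ΔJ = 0, ±1 (not J=0↔0): J: 1 → 2, ΔJ = +1 — ok.

the ΔS = 0 rule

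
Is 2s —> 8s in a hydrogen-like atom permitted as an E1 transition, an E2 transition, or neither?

Δl = 0 − 0 = +0; l_i + l_f = 0.
E1 (Δl = ±1): not satisfied.
E2 (Δl = 0,±2, l_i+l_f ≥ 2): not satisfied.

neither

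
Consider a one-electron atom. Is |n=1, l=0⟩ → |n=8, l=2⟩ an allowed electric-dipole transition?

forbidden

Δl = 2 − 0 = +2; the E1 rule Δl = ±1 is violated.
The transition is electric-dipole forbidden.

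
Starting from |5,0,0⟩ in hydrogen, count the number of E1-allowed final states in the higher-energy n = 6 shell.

3

E1 requires Δl = ±1, so l_f ∈ {-1, 1}; with 0 ≤ l_f ≤ n_f−1 = 5, the allowed l_f values are {1}.
For l_f = 1: m_f ∈ {m_i−1, m_i, m_i+1} ∩ [−1, 1] = {-1, 0, 1} → 3 states.
Total: 3.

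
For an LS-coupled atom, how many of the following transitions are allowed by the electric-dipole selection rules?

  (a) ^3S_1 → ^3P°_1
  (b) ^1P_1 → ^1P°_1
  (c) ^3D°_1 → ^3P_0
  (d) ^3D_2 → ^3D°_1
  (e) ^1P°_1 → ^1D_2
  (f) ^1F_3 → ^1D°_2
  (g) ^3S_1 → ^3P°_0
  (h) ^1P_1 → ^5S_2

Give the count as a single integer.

7

(a) allowed
(b) allowed
(c) allowed
(d) allowed
(e) allowed
(f) allowed
(g) allowed
(h) forbidden (parity, ΔS fail)
Total allowed: 7 of 8.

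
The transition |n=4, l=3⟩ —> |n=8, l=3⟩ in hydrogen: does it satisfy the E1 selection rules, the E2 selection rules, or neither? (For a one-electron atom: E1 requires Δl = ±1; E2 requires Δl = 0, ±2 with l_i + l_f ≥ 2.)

E2

Δl = 3 − 3 = +0; l_i + l_f = 6.
E1 (Δl = ±1): not satisfied.
E2 (Δl = 0,±2, l_i+l_f ≥ 2): satisfied.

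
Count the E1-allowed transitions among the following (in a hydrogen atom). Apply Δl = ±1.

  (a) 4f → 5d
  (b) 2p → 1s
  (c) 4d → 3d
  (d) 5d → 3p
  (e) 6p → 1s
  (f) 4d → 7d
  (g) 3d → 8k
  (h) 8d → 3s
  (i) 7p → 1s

(a) allowed
(b) allowed
(c) forbidden — Δl = +0 (E1 requires Δl = ±1)
(d) allowed
(e) allowed
(f) forbidden — Δl = +0 (E1 requires Δl = ±1)
(g) forbidden — Δl = +5 (E1 requires Δl = ±1)
(h) forbidden — Δl = -2 (E1 requires Δl = ±1)
(i) allowed
Total allowed: 5 of 9.

5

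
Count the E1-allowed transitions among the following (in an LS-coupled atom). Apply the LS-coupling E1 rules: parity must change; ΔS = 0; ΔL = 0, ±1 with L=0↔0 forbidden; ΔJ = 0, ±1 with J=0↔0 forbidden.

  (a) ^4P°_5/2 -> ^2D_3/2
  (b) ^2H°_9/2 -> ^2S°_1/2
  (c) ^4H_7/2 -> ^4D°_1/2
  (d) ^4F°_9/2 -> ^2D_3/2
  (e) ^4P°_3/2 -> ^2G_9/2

(a) forbidden (ΔS fails)
(b) forbidden (parity, ΔL, ΔJ fail)
(c) forbidden (ΔL, ΔJ fail)
(d) forbidden (ΔS, ΔJ fail)
(e) forbidden (ΔS, ΔL, ΔJ fail)
Total allowed: 0 of 5.

0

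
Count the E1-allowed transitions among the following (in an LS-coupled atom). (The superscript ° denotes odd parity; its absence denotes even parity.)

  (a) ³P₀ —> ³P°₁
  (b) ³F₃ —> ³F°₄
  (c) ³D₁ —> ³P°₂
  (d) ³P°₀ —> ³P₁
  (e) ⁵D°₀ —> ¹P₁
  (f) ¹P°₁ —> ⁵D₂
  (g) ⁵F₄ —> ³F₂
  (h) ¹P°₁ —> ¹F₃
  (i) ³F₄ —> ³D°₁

4

(a) allowed
(b) allowed
(c) allowed
(d) allowed
(e) forbidden (ΔS fails)
(f) forbidden (ΔS fails)
(g) forbidden (parity, ΔS, ΔJ fail)
(h) forbidden (ΔL, ΔJ fail)
(i) forbidden (ΔJ fails)
Total allowed: 4 of 9.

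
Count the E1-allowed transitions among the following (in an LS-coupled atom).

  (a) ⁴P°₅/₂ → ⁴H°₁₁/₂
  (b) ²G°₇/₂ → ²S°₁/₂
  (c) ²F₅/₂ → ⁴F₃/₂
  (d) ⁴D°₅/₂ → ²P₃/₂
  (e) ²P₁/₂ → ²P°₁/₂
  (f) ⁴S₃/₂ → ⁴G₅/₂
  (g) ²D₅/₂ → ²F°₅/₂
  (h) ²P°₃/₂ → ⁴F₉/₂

2

(a) forbidden (parity, ΔL, ΔJ fail)
(b) forbidden (parity, ΔL, ΔJ fail)
(c) forbidden (parity, ΔS fail)
(d) forbidden (ΔS fails)
(e) allowed
(f) forbidden (parity, ΔL fail)
(g) allowed
(h) forbidden (ΔS, ΔL, ΔJ fail)
Total allowed: 2 of 8.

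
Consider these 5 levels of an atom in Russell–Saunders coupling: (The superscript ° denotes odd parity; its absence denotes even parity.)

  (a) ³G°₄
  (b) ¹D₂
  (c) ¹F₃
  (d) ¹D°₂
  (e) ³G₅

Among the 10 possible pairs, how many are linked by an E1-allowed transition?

3

(a)–(b): forbidden (ΔS, ΔL, ΔJ).
(a)–(c): forbidden (ΔS).
(a)–(d): forbidden (parity, ΔS, ΔL, ΔJ).
(a)–(e): allowed.
(b)–(c): forbidden (parity).
(b)–(d): allowed.
(b)–(e): forbidden (parity, ΔS, ΔL, ΔJ).
(c)–(d): allowed.
(c)–(e): forbidden (parity, ΔS, ΔJ).
(d)–(e): forbidden (ΔS, ΔL, ΔJ).
Allowed pairs: 3 of 10.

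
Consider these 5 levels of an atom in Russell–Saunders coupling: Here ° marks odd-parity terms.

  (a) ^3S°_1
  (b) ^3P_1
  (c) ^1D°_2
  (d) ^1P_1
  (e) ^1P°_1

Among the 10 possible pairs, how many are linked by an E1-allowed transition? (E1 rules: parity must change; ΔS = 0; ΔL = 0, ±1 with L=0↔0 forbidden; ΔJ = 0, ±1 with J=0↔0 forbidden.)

(a)–(b): allowed.
(a)–(c): forbidden (parity, ΔS, ΔL).
(a)–(d): forbidden (ΔS).
(a)–(e): forbidden (parity, ΔS).
(b)–(c): forbidden (ΔS).
(b)–(d): forbidden (parity, ΔS).
(b)–(e): forbidden (ΔS).
(c)–(d): allowed.
(c)–(e): forbidden (parity).
(d)–(e): allowed.
Allowed pairs: 3 of 10.

3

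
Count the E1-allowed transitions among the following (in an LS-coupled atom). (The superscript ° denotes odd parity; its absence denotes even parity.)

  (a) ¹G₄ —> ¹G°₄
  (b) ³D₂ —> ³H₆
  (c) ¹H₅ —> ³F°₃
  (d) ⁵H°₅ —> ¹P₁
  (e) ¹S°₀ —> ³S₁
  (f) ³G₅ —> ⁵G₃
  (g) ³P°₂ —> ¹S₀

1

(a) allowed
(b) forbidden (parity, ΔL, ΔJ fail)
(c) forbidden (ΔS, ΔL, ΔJ fail)
(d) forbidden (ΔS, ΔL, ΔJ fail)
(e) forbidden (ΔS, ΔL fail)
(f) forbidden (parity, ΔS, ΔJ fail)
(g) forbidden (ΔS, ΔJ fail)
Total allowed: 1 of 7.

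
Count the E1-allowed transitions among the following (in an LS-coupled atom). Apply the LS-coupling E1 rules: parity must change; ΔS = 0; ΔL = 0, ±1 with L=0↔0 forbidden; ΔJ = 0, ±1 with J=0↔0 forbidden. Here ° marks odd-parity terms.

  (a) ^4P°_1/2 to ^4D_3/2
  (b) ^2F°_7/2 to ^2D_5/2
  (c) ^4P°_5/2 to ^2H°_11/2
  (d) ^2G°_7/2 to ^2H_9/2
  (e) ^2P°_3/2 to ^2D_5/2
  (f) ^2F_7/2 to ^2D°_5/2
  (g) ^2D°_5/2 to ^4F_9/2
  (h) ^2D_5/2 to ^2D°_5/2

6

(a) allowed
(b) allowed
(c) forbidden (parity, ΔS, ΔL, ΔJ fail)
(d) allowed
(e) allowed
(f) allowed
(g) forbidden (ΔS, ΔJ fail)
(h) allowed
Total allowed: 6 of 8.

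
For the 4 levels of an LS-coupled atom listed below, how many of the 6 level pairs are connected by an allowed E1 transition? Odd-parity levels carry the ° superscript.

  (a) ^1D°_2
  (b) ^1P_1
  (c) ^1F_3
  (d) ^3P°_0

(a)–(b): allowed.
(a)–(c): allowed.
(a)–(d): forbidden (parity, ΔS, ΔJ).
(b)–(c): forbidden (parity, ΔL, ΔJ).
(b)–(d): forbidden (ΔS).
(c)–(d): forbidden (ΔS, ΔL, ΔJ).
Allowed pairs: 2 of 6.

2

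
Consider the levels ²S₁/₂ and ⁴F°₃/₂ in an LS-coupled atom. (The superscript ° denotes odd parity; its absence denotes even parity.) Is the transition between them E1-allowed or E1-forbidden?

forbidden

Parity must change: even → odd — ok.
ΔS = 0: S: 1/2 → 3/2 — fails.
ΔL = 0, ±1 (not L=0↔0): L: 0 → 3, ΔL = +3 — fails.
ΔJ = 0, ±1 (not J=0↔0): J: 1/2 → 3/2, ΔJ = +1 — ok.
Rule(s) violated: ΔS, ΔL.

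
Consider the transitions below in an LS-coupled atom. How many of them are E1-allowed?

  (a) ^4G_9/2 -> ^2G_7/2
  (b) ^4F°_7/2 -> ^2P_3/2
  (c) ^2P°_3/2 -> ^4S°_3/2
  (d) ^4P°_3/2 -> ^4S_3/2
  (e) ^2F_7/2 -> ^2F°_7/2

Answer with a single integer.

2

(a) forbidden (parity, ΔS fail)
(b) forbidden (ΔS, ΔL, ΔJ fail)
(c) forbidden (parity, ΔS fail)
(d) allowed
(e) allowed
Total allowed: 2 of 5.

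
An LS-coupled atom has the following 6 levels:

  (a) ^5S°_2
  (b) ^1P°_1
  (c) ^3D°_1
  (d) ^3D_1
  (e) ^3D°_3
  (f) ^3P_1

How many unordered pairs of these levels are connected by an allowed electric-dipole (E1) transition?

(a)–(b): forbidden (parity, ΔS).
(a)–(c): forbidden (parity, ΔS, ΔL).
(a)–(d): forbidden (ΔS, ΔL).
(a)–(e): forbidden (parity, ΔS, ΔL).
(a)–(f): forbidden (ΔS).
(b)–(c): forbidden (parity, ΔS).
(b)–(d): forbidden (ΔS).
(b)–(e): forbidden (parity, ΔS, ΔJ).
(b)–(f): forbidden (ΔS).
(c)–(d): allowed.
(c)–(e): forbidden (parity, ΔJ).
(c)–(f): allowed.
(d)–(e): forbidden (ΔJ).
(d)–(f): forbidden (parity).
(e)–(f): forbidden (ΔJ).
Allowed pairs: 2 of 15.

2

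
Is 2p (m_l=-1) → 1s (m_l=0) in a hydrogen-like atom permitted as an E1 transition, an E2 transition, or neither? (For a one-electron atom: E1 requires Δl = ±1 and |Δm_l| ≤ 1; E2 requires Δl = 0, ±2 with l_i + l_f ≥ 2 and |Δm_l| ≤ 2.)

Δl = 0 − 1 = -1; l_i + l_f = 1.
Δm_l = +1.
E1 (Δl = ±1, |Δm_l| ≤ 1): satisfied.
E2 (Δl = 0,±2, l_i+l_f ≥ 2, |Δm_l| ≤ 2): not satisfied.

E1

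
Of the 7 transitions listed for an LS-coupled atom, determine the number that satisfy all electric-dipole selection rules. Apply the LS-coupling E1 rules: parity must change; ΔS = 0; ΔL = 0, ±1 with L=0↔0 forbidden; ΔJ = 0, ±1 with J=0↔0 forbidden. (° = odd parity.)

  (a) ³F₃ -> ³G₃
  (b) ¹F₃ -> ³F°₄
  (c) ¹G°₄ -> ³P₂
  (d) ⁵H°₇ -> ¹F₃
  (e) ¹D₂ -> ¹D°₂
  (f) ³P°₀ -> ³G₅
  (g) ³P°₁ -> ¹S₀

(a) forbidden (parity fails)
(b) forbidden (ΔS fails)
(c) forbidden (ΔS, ΔL, ΔJ fail)
(d) forbidden (ΔS, ΔL, ΔJ fail)
(e) allowed
(f) forbidden (ΔL, ΔJ fail)
(g) forbidden (ΔS fails)
Total allowed: 1 of 7.

1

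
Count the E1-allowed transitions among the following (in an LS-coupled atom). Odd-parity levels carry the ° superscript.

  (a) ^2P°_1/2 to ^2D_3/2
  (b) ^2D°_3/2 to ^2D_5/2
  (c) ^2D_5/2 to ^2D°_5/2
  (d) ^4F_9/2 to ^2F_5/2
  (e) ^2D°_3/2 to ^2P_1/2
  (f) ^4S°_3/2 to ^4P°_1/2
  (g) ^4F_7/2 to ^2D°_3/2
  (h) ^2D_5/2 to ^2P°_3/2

5

(a) allowed
(b) allowed
(c) allowed
(d) forbidden (parity, ΔS, ΔJ fail)
(e) allowed
(f) forbidden (parity fails)
(g) forbidden (ΔS, ΔJ fail)
(h) allowed
Total allowed: 5 of 8.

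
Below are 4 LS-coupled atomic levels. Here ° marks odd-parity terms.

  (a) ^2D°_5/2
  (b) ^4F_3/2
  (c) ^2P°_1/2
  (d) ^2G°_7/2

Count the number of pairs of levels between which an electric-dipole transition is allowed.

(a)–(b): forbidden (ΔS).
(a)–(c): forbidden (parity, ΔJ).
(a)–(d): forbidden (parity, ΔL).
(b)–(c): forbidden (ΔS, ΔL).
(b)–(d): forbidden (ΔS, ΔJ).
(c)–(d): forbidden (parity, ΔL, ΔJ).
Allowed pairs: 0 of 6.

0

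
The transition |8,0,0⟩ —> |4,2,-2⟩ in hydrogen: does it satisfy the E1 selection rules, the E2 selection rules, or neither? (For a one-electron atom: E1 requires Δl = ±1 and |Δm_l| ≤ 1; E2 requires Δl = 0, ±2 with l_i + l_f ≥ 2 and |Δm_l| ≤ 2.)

E2

Δl = 2 − 0 = +2; l_i + l_f = 2.
Δm_l = -2.
E1 (Δl = ±1, |Δm_l| ≤ 1): not satisfied.
E2 (Δl = 0,±2, l_i+l_f ≥ 2, |Δm_l| ≤ 2): satisfied.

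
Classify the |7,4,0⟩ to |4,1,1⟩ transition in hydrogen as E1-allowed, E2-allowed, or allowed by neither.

neither

Δl = 1 − 4 = -3; l_i + l_f = 5.
Δm_l = +1.
E1 (Δl = ±1, |Δm_l| ≤ 1): not satisfied.
E2 (Δl = 0,±2, l_i+l_f ≥ 2, |Δm_l| ≤ 2): not satisfied.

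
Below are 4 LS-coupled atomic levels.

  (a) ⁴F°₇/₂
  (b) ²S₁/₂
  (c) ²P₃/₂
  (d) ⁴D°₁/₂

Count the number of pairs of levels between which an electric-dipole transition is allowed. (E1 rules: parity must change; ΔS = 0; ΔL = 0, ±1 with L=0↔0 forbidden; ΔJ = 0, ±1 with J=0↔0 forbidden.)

0

(a)–(b): forbidden (ΔS, ΔL, ΔJ).
(a)–(c): forbidden (ΔS, ΔL, ΔJ).
(a)–(d): forbidden (parity, ΔJ).
(b)–(c): forbidden (parity).
(b)–(d): forbidden (ΔS, ΔL).
(c)–(d): forbidden (ΔS).
Allowed pairs: 0 of 6.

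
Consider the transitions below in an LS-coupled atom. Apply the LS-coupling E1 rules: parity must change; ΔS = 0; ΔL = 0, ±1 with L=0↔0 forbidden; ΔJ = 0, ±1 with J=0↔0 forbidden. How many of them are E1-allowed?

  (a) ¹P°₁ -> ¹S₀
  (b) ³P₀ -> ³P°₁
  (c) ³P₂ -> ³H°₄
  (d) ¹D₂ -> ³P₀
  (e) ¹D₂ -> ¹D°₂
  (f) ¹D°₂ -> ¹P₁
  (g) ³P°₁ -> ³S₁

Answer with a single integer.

5

(a) allowed
(b) allowed
(c) forbidden (ΔL, ΔJ fail)
(d) forbidden (parity, ΔS, ΔJ fail)
(e) allowed
(f) allowed
(g) allowed
Total allowed: 5 of 7.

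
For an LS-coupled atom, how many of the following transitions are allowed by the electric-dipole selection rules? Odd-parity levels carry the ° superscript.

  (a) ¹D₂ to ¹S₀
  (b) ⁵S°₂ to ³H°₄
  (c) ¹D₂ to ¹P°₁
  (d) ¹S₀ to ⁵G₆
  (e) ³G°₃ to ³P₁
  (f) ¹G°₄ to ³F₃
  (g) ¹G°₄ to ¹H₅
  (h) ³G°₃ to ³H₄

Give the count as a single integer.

3

(a) forbidden (parity, ΔL, ΔJ fail)
(b) forbidden (parity, ΔS, ΔL, ΔJ fail)
(c) allowed
(d) forbidden (parity, ΔS, ΔL, ΔJ fail)
(e) forbidden (ΔL, ΔJ fail)
(f) forbidden (ΔS fails)
(g) allowed
(h) allowed
Total allowed: 3 of 8.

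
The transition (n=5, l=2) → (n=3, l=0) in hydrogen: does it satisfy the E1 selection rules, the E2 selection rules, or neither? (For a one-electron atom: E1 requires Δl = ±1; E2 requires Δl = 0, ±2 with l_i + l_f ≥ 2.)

Δl = 0 − 2 = -2; l_i + l_f = 2.
E1 (Δl = ±1): not satisfied.
E2 (Δl = 0,±2, l_i+l_f ≥ 2): satisfied.

E2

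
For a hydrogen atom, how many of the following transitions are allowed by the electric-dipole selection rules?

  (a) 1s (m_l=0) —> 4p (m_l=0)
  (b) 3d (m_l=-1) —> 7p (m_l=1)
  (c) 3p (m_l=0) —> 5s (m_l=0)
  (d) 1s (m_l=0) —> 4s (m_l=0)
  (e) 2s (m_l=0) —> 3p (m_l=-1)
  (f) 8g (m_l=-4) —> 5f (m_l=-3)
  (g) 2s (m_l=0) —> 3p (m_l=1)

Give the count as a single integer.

5

(a) allowed
(b) forbidden — Δm_l = +2 (E1 requires Δm_l = 0, ±1)
(c) allowed
(d) forbidden — Δl = +0 (E1 requires Δl = ±1)
(e) allowed
(f) allowed
(g) allowed
Total allowed: 5 of 7.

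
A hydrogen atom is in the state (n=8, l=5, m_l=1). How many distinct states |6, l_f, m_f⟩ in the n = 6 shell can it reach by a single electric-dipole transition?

E1 requires Δl = ±1, so l_f ∈ {4, 6}; with 0 ≤ l_f ≤ n_f−1 = 5, the allowed l_f values are {4}.
For l_f = 4: m_f ∈ {m_i−1, m_i, m_i+1} ∩ [−4, 4] = {0, 1, 2} → 3 states.
Total: 3.

3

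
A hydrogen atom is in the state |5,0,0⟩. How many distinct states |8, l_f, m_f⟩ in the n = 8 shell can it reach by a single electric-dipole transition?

3

E1 requires Δl = ±1, so l_f ∈ {-1, 1}; with 0 ≤ l_f ≤ n_f−1 = 7, the allowed l_f values are {1}.
For l_f = 1: m_f ∈ {m_i−1, m_i, m_i+1} ∩ [−1, 1] = {-1, 0, 1} → 3 states.
Total: 3.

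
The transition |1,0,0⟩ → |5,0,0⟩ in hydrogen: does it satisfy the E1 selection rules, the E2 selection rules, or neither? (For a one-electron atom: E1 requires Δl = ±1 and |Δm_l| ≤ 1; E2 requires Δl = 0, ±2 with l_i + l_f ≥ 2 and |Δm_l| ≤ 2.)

Δl = 0 − 0 = +0; l_i + l_f = 0.
Δm_l = +0.
E1 (Δl = ±1, |Δm_l| ≤ 1): not satisfied.
E2 (Δl = 0,±2, l_i+l_f ≥ 2, |Δm_l| ≤ 2): not satisfied.

neither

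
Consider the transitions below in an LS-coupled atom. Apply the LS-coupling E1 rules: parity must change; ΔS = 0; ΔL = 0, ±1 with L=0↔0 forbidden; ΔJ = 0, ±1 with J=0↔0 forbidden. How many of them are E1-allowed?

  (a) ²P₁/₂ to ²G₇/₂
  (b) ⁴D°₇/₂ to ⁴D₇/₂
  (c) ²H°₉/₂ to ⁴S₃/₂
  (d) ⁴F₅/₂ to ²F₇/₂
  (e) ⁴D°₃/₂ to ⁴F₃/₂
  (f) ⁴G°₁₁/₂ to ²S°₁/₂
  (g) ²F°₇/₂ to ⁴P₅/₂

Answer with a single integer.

(a) forbidden (parity, ΔL, ΔJ fail)
(b) allowed
(c) forbidden (ΔS, ΔL, ΔJ fail)
(d) forbidden (parity, ΔS fail)
(e) allowed
(f) forbidden (parity, ΔS, ΔL, ΔJ fail)
(g) forbidden (ΔS, ΔL fail)
Total allowed: 2 of 7.

2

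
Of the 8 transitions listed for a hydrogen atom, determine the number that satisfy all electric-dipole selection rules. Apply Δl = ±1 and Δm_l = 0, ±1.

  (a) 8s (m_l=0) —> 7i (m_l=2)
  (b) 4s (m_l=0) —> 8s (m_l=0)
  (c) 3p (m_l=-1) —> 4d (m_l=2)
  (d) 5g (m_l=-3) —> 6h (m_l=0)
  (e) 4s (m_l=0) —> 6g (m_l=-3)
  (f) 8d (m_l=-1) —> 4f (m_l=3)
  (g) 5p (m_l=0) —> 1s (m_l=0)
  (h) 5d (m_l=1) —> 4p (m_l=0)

(a) forbidden — Δl = +6 (E1 requires Δl = ±1); Δm_l = +2 (E1 requires Δm_l = 0, ±1)
(b) forbidden — Δl = +0 (E1 requires Δl = ±1)
(c) forbidden — Δm_l = +3 (E1 requires Δm_l = 0, ±1)
(d) forbidden — Δm_l = +3 (E1 requires Δm_l = 0, ±1)
(e) forbidden — Δl = +4 (E1 requires Δl = ±1); Δm_l = -3 (E1 requires Δm_l = 0, ±1)
(f) forbidden — Δm_l = +4 (E1 requires Δm_l = 0, ±1)
(g) allowed
(h) allowed
Total allowed: 2 of 8.

2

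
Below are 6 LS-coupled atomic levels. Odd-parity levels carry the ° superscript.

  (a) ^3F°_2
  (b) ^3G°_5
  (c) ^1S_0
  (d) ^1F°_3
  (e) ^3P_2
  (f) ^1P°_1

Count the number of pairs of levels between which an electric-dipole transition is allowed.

1

(a)–(b): forbidden (parity, ΔJ).
(a)–(c): forbidden (ΔS, ΔL, ΔJ).
(a)–(d): forbidden (parity, ΔS).
(a)–(e): forbidden (ΔL).
(a)–(f): forbidden (parity, ΔS, ΔL).
(b)–(c): forbidden (ΔS, ΔL, ΔJ).
(b)–(d): forbidden (parity, ΔS, ΔJ).
(b)–(e): forbidden (ΔL, ΔJ).
(b)–(f): forbidden (parity, ΔS, ΔL, ΔJ).
(c)–(d): forbidden (ΔL, ΔJ).
(c)–(e): forbidden (parity, ΔS, ΔJ).
(c)–(f): allowed.
(d)–(e): forbidden (ΔS, ΔL).
(d)–(f): forbidden (parity, ΔL, ΔJ).
(e)–(f): forbidden (ΔS).
Allowed pairs: 1 of 15.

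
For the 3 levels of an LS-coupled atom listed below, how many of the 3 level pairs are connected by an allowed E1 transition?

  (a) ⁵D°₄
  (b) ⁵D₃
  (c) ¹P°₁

1

(a)–(b): allowed.
(a)–(c): forbidden (parity, ΔS, ΔJ).
(b)–(c): forbidden (ΔS, ΔJ).
Allowed pairs: 1 of 3.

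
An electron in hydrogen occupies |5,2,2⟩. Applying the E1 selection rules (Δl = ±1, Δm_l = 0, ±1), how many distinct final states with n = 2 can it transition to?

E1 requires Δl = ±1, so l_f ∈ {1, 3}; with 0 ≤ l_f ≤ n_f−1 = 1, the allowed l_f values are {1}.
For l_f = 1: m_f ∈ {m_i−1, m_i, m_i+1} ∩ [−1, 1] = {1} → 1 state.
Total: 1.

1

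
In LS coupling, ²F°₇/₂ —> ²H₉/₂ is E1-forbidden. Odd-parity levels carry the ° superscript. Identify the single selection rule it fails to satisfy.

the ΔL = 0, ±1 rule

Reading off the term symbols: S 1/2→1/2, L 3→5, J 7/2→9/2, parity odd→even.
Parity must change: odd → even — ✓.
ΔS = 0: S: 1/2 → 1/2 — ✓.
ΔL = 0, ±1 (not L=0↔0): L: 3 → 5, ΔL = +2 — ✗.
ΔJ = 0, ±1 (not J=0↔0): J: 7/2 → 9/2, ΔJ = +1 — ✓.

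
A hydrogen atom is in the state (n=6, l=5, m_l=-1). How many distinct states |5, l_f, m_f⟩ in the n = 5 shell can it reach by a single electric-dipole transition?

E1 requires Δl = ±1, so l_f ∈ {4, 6}; with 0 ≤ l_f ≤ n_f−1 = 4, the allowed l_f values are {4}.
For l_f = 4: m_f ∈ {m_i−1, m_i, m_i+1} ∩ [−4, 4] = {-2, -1, 0} → 3 states.
Total: 3.

3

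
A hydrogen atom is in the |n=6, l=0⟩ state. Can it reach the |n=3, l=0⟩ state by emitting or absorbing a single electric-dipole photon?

Δl = 0 − 0 = +0; the E1 rule Δl = ±1 is ✗.
The transition is electric-dipole forbidden.

forbidden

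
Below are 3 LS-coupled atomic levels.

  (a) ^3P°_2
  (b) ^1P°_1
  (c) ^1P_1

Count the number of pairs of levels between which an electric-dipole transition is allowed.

1

(a)–(b): forbidden (parity, ΔS).
(a)–(c): forbidden (ΔS).
(b)–(c): allowed.
Allowed pairs: 1 of 3.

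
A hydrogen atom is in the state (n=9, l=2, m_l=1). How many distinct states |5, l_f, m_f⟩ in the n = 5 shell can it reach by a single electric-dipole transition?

E1 requires Δl = ±1, so l_f ∈ {1, 3}; with 0 ≤ l_f ≤ n_f−1 = 4, the allowed l_f values are {1, 3}.
For l_f = 1: m_f ∈ {m_i−1, m_i, m_i+1} ∩ [−1, 1] = {0, 1} → 2 states.
For l_f = 3: m_f ∈ {m_i−1, m_i, m_i+1} ∩ [−3, 3] = {0, 1, 2} → 3 states.
Total: 5.

5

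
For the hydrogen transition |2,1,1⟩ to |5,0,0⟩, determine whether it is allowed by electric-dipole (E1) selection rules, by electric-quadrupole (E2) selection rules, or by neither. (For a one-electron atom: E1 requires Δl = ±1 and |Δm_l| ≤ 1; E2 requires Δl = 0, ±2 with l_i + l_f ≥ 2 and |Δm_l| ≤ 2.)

E1

Δl = 0 − 1 = -1; l_i + l_f = 1.
Δm_l = -1.
E1 (Δl = ±1, |Δm_l| ≤ 1): satisfied.
E2 (Δl = 0,±2, l_i+l_f ≥ 2, |Δm_l| ≤ 2): not satisfied.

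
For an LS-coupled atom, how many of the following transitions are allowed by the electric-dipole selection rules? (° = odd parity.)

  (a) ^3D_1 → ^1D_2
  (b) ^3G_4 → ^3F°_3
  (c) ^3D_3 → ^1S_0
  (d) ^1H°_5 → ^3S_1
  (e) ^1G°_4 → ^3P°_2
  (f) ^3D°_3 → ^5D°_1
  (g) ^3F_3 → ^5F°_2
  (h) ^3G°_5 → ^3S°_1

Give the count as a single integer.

(a) forbidden (parity, ΔS fail)
(b) allowed
(c) forbidden (parity, ΔS, ΔL, ΔJ fail)
(d) forbidden (ΔS, ΔL, ΔJ fail)
(e) forbidden (parity, ΔS, ΔL, ΔJ fail)
(f) forbidden (parity, ΔS, ΔJ fail)
(g) forbidden (ΔS fails)
(h) forbidden (parity, ΔL, ΔJ fail)
Total allowed: 1 of 8.

1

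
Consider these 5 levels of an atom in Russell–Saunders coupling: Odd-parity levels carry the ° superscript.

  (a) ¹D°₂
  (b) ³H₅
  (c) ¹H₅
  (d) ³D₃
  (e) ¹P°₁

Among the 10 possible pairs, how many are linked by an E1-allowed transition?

(a)–(b): forbidden (ΔS, ΔL, ΔJ).
(a)–(c): forbidden (ΔL, ΔJ).
(a)–(d): forbidden (ΔS).
(a)–(e): forbidden (parity).
(b)–(c): forbidden (parity, ΔS).
(b)–(d): forbidden (parity, ΔL, ΔJ).
(b)–(e): forbidden (ΔS, ΔL, ΔJ).
(c)–(d): forbidden (parity, ΔS, ΔL, ΔJ).
(c)–(e): forbidden (ΔL, ΔJ).
(d)–(e): forbidden (ΔS, ΔJ).
Allowed pairs: 0 of 10.

0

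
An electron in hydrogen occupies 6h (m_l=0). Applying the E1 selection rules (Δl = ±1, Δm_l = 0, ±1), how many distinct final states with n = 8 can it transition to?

6

E1 requires Δl = ±1, so l_f ∈ {4, 6}; with 0 ≤ l_f ≤ n_f−1 = 7, the allowed l_f values are {4, 6}.
For l_f = 4: m_f ∈ {m_i−1, m_i, m_i+1} ∩ [−4, 4] = {-1, 0, 1} → 3 states.
For l_f = 6: m_f ∈ {m_i−1, m_i, m_i+1} ∩ [−6, 6] = {-1, 0, 1} → 3 states.
Total: 6.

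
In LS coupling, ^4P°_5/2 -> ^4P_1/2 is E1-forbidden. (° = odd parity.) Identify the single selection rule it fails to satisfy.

Reading off the term symbols: S 3/2→3/2, L 1→1, J 5/2→1/2, parity odd→even.
Parity must change: odd → even — ✓.
ΔS = 0: S: 3/2 → 3/2 — ✓.
ΔL = 0, ±1 (not L=0↔0): L: 1 → 1, ΔL = +0 — ✓.
ΔJ = 0, ±1 (not J=0↔0): J: 5/2 → 1/2, ΔJ = -2 — ✗.

the ΔJ = 0, ±1 rule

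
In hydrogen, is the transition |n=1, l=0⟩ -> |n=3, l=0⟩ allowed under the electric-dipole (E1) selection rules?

Δl = 0 − 0 = +0; the E1 rule Δl = ±1 is fails.
The transition is electric-dipole forbidden.

forbidden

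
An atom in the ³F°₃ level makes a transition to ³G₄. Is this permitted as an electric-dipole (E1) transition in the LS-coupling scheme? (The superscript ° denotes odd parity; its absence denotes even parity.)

Parity must change: odd → even — ok.
ΔS = 0: S: 1 → 1 — ok.
ΔL = 0, ±1 (not L=0↔0): L: 3 → 4, ΔL = +1 — ok.
ΔJ = 0, ±1 (not J=0↔0): J: 3 → 4, ΔJ = +1 — ok.
All four E1 rules are satisfied.

allowed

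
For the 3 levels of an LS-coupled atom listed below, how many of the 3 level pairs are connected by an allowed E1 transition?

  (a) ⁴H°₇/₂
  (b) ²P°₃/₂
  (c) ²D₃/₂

1

(a)–(b): forbidden (parity, ΔS, ΔL, ΔJ).
(a)–(c): forbidden (ΔS, ΔL, ΔJ).
(b)–(c): allowed.
Allowed pairs: 1 of 3.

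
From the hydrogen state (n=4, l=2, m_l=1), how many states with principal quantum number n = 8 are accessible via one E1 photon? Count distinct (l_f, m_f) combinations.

5

E1 requires Δl = ±1, so l_f ∈ {1, 3}; with 0 ≤ l_f ≤ n_f−1 = 7, the allowed l_f values are {1, 3}.
For l_f = 1: m_f ∈ {m_i−1, m_i, m_i+1} ∩ [−1, 1] = {0, 1} → 2 states.
For l_f = 3: m_f ∈ {m_i−1, m_i, m_i+1} ∩ [−3, 3] = {0, 1, 2} → 3 states.
Total: 5.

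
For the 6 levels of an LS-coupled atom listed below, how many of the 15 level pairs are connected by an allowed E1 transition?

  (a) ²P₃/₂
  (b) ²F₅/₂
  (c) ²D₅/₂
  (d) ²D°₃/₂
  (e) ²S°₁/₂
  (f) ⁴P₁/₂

(a)–(b): forbidden (parity, ΔL).
(a)–(c): forbidden (parity).
(a)–(d): allowed.
(a)–(e): allowed.
(a)–(f): forbidden (parity, ΔS).
(b)–(c): forbidden (parity).
(b)–(d): allowed.
(b)–(e): forbidden (ΔL, ΔJ).
(b)–(f): forbidden (parity, ΔS, ΔL, ΔJ).
(c)–(d): allowed.
(c)–(e): forbidden (ΔL, ΔJ).
(c)–(f): forbidden (parity, ΔS, ΔJ).
(d)–(e): forbidden (parity, ΔL).
(d)–(f): forbidden (ΔS).
(e)–(f): forbidden (ΔS).
Allowed pairs: 4 of 15.

4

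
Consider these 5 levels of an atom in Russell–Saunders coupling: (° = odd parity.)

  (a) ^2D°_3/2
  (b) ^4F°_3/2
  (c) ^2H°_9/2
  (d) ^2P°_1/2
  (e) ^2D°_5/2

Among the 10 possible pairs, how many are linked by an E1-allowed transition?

0

(a)–(b): forbidden (parity, ΔS).
(a)–(c): forbidden (parity, ΔL, ΔJ).
(a)–(d): forbidden (parity).
(a)–(e): forbidden (parity).
(b)–(c): forbidden (parity, ΔS, ΔL, ΔJ).
(b)–(d): forbidden (parity, ΔS, ΔL).
(b)–(e): forbidden (parity, ΔS).
(c)–(d): forbidden (parity, ΔL, ΔJ).
(c)–(e): forbidden (parity, ΔL, ΔJ).
(d)–(e): forbidden (parity, ΔJ).
Allowed pairs: 0 of 10.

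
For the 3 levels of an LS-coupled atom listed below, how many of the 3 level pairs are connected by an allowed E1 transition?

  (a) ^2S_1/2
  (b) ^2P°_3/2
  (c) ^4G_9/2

(a)–(b): allowed.
(a)–(c): forbidden (parity, ΔS, ΔL, ΔJ).
(b)–(c): forbidden (ΔS, ΔL, ΔJ).
Allowed pairs: 1 of 3.

1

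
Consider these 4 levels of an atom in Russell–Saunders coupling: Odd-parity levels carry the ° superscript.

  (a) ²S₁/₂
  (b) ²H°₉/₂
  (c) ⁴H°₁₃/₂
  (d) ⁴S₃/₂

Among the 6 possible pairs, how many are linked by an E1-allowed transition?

(a)–(b): forbidden (ΔL, ΔJ).
(a)–(c): forbidden (ΔS, ΔL, ΔJ).
(a)–(d): forbidden (parity, ΔS, ΔL).
(b)–(c): forbidden (parity, ΔS, ΔJ).
(b)–(d): forbidden (ΔS, ΔL, ΔJ).
(c)–(d): forbidden (ΔL, ΔJ).
Allowed pairs: 0 of 6.

0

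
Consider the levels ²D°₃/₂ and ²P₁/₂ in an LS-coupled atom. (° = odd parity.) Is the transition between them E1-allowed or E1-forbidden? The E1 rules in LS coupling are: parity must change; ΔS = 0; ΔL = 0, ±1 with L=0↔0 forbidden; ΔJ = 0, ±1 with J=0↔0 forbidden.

allowed

ΔS = 0: S: 1/2 → 1/2 — satisfied.
ΔJ = 0, ±1 (not J=0↔0): J: 3/2 → 1/2, ΔJ = -1 — satisfied.
ΔL = 0, ±1 (not L=0↔0): L: 2 → 1, ΔL = -1 — satisfied.
Parity must change: odd → even — satisfied.
All four E1 rules are satisfied.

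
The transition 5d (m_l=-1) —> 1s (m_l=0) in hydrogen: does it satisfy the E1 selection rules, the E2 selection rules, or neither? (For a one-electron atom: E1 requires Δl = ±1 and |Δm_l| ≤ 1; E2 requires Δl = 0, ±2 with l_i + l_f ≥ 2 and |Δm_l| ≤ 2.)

Δl = 0 − 2 = -2; l_i + l_f = 2.
Δm_l = +1.
E1 (Δl = ±1, |Δm_l| ≤ 1): not satisfied.
E2 (Δl = 0,±2, l_i+l_f ≥ 2, |Δm_l| ≤ 2): satisfied.

E2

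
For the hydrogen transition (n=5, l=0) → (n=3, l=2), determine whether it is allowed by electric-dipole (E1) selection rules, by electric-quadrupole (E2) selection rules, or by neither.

Δl = 2 − 0 = +2; l_i + l_f = 2.
E1 (Δl = ±1): not satisfied.
E2 (Δl = 0,±2, l_i+l_f ≥ 2): satisfied.

E2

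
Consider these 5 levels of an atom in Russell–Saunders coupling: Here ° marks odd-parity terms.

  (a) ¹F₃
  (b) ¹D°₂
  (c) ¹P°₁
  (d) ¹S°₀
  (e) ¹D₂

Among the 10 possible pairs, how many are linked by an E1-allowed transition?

(a)–(b): allowed.
(a)–(c): forbidden (ΔL, ΔJ).
(a)–(d): forbidden (ΔL, ΔJ).
(a)–(e): forbidden (parity).
(b)–(c): forbidden (parity).
(b)–(d): forbidden (parity, ΔL, ΔJ).
(b)–(e): allowed.
(c)–(d): forbidden (parity).
(c)–(e): allowed.
(d)–(e): forbidden (ΔL, ΔJ).
Allowed pairs: 3 of 10.

3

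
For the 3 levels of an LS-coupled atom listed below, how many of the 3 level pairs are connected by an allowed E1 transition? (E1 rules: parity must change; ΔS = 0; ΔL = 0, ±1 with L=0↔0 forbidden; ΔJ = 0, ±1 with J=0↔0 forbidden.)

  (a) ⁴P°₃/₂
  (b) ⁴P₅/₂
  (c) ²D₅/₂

(a)–(b): allowed.
(a)–(c): forbidden (ΔS).
(b)–(c): forbidden (parity, ΔS).
Allowed pairs: 1 of 3.

1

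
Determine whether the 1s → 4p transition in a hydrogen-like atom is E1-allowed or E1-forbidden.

Initial l = 0, final l = 1, so Δl = +1. E1 requires Δl = ±1: satisfied.
All E1 selection rules are satisfied.

allowed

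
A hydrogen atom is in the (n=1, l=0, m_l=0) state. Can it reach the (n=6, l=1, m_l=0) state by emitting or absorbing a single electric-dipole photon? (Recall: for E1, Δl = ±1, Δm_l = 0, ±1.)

allowed

Δl = 1 − 0 = +1; the E1 rule Δl = ±1 is ✓.
m_l: 0 → 0 (Δm_l = +0). |Δm_l| ≤ 1 ✓.
All E1 selection rules are satisfied.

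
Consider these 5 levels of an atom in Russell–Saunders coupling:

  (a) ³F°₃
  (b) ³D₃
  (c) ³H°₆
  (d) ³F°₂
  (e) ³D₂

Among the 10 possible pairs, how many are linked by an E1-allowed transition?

4

(a)–(b): allowed.
(a)–(c): forbidden (parity, ΔL, ΔJ).
(a)–(d): forbidden (parity).
(a)–(e): allowed.
(b)–(c): forbidden (ΔL, ΔJ).
(b)–(d): allowed.
(b)–(e): forbidden (parity).
(c)–(d): forbidden (parity, ΔL, ΔJ).
(c)–(e): forbidden (ΔL, ΔJ).
(d)–(e): allowed.
Allowed pairs: 4 of 10.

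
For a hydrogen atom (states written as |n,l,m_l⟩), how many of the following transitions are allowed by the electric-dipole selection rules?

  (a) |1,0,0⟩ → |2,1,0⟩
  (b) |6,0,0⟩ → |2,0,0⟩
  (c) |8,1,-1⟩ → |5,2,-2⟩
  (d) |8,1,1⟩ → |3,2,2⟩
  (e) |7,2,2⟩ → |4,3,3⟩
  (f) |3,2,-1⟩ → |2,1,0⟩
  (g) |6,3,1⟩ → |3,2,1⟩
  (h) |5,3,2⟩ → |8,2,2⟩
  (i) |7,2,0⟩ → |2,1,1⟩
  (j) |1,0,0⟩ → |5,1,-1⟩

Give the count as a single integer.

9

(a) allowed
(b) forbidden — Δl = +0 (E1 requires Δl = ±1)
(c) allowed
(d) allowed
(e) allowed
(f) allowed
(g) allowed
(h) allowed
(i) allowed
(j) allowed
Total allowed: 9 of 10.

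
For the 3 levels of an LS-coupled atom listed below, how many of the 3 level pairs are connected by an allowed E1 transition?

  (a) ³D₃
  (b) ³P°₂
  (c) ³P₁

(a)–(b): allowed.
(a)–(c): forbidden (parity, ΔJ).
(b)–(c): allowed.
Allowed pairs: 2 of 3.

2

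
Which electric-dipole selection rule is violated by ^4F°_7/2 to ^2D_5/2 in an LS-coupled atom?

the ΔS = 0 rule

Reading off the term symbols: S 3/2→1/2, L 3→2, J 7/2→5/2, parity odd→even.
ΔJ = 0, ±1 (not J=0↔0): J: 7/2 → 5/2, ΔJ = -1 — passes.
ΔS = 0: S: 3/2 → 1/2 — fails.
Parity must change: odd → even — passes.
ΔL = 0, ±1 (not L=0↔0): L: 3 → 2, ΔL = -1 — passes.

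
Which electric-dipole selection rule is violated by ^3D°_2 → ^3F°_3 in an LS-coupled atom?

parity

Parity must change: odd → odd — ✗.
ΔS = 0: S: 1 → 1 — ✓.
ΔL = 0, ±1 (not L=0↔0): L: 2 → 3, ΔL = +1 — ✓.
ΔJ = 0, ±1 (not J=0↔0): J: 2 → 3, ΔJ = +1 — ✓.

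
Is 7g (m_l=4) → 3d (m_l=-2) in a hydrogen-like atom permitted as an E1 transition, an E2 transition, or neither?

neither

Δl = 2 − 4 = -2; l_i + l_f = 6.
Δm_l = -6.
E1 (Δl = ±1, |Δm_l| ≤ 1): not satisfied.
E2 (Δl = 0,±2, l_i+l_f ≥ 2, |Δm_l| ≤ 2): not satisfied.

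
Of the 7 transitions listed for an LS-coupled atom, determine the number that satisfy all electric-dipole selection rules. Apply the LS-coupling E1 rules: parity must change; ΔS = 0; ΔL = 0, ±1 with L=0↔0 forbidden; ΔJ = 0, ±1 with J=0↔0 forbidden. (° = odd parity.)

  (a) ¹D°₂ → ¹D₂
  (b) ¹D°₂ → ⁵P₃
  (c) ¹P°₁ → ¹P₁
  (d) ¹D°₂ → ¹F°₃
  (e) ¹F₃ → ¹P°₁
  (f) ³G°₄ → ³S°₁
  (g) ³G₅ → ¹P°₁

(a) allowed
(b) forbidden (ΔS fails)
(c) allowed
(d) forbidden (parity fails)
(e) forbidden (ΔL, ΔJ fail)
(f) forbidden (parity, ΔL, ΔJ fail)
(g) forbidden (ΔS, ΔL, ΔJ fail)
Total allowed: 2 of 7.

2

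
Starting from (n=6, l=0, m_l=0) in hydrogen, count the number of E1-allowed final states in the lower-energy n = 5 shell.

3

E1 requires Δl = ±1, so l_f ∈ {-1, 1}; with 0 ≤ l_f ≤ n_f−1 = 4, the allowed l_f values are {1}.
For l_f = 1: m_f ∈ {m_i−1, m_i, m_i+1} ∩ [−1, 1] = {-1, 0, 1} → 3 states.
Total: 3.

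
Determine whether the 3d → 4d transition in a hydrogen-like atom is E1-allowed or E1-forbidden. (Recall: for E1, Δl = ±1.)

Initial l = 2, final l = 2, so Δl = +0. E1 requires Δl = ±1: violated.
The transition is electric-dipole forbidden.

forbidden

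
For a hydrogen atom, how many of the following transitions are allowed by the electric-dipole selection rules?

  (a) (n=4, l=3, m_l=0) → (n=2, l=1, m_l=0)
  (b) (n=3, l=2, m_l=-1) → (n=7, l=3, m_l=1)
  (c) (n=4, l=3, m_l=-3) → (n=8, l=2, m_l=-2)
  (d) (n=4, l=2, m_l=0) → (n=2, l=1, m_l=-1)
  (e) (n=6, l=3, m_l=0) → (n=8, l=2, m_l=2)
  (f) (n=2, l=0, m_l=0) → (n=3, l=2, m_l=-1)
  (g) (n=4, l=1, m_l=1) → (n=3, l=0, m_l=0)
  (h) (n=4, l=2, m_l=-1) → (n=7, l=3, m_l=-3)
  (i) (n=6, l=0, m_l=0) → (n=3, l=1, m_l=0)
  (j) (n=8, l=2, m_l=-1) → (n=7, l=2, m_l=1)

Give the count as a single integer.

4

(a) forbidden — Δl = -2 (E1 requires Δl = ±1)
(b) forbidden — Δm_l = +2 (E1 requires Δm_l = 0, ±1)
(c) allowed
(d) allowed
(e) forbidden — Δm_l = +2 (E1 requires Δm_l = 0, ±1)
(f) forbidden — Δl = +2 (E1 requires Δl = ±1)
(g) allowed
(h) forbidden — Δm_l = -2 (E1 requires Δm_l = 0, ±1)
(i) allowed
(j) forbidden — Δl = +0 (E1 requires Δl = ±1); Δm_l = +2 (E1 requires Δm_l = 0, ±1)
Total allowed: 4 of 10.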